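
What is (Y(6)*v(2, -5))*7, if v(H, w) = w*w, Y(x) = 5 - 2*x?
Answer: -1225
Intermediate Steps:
v(H, w) = w**2
(Y(6)*v(2, -5))*7 = ((5 - 2*6)*(-5)**2)*7 = ((5 - 12)*25)*7 = -7*25*7 = -175*7 = -1225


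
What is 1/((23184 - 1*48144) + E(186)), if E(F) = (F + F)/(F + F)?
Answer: -1/24959 ≈ -4.0066e-5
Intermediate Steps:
E(F) = 1 (E(F) = (2*F)/((2*F)) = (2*F)*(1/(2*F)) = 1)
1/((23184 - 1*48144) + E(186)) = 1/((23184 - 1*48144) + 1) = 1/((23184 - 48144) + 1) = 1/(-24960 + 1) = 1/(-24959) = -1/24959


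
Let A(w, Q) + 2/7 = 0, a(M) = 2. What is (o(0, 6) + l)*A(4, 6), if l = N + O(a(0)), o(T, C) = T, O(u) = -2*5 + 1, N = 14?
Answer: -10/7 ≈ -1.4286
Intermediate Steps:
A(w, Q) = -2/7 (A(w, Q) = -2/7 + 0 = -2/7)
O(u) = -9 (O(u) = -10 + 1 = -9)
l = 5 (l = 14 - 9 = 5)
(o(0, 6) + l)*A(4, 6) = (0 + 5)*(-2/7) = 5*(-2/7) = -10/7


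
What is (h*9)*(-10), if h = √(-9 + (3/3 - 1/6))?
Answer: -105*I*√6 ≈ -257.2*I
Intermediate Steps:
h = 7*I*√6/6 (h = √(-9 + (3*(⅓) - 1*⅙)) = √(-9 + (1 - ⅙)) = √(-9 + ⅚) = √(-49/6) = 7*I*√6/6 ≈ 2.8577*I)
(h*9)*(-10) = ((7*I*√6/6)*9)*(-10) = (21*I*√6/2)*(-10) = -105*I*√6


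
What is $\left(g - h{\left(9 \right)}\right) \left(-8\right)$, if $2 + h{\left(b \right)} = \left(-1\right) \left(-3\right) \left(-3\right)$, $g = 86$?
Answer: $-776$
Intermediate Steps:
$h{\left(b \right)} = -11$ ($h{\left(b \right)} = -2 + \left(-1\right) \left(-3\right) \left(-3\right) = -2 + 3 \left(-3\right) = -2 - 9 = -11$)
$\left(g - h{\left(9 \right)}\right) \left(-8\right) = \left(86 - -11\right) \left(-8\right) = \left(86 + 11\right) \left(-8\right) = 97 \left(-8\right) = -776$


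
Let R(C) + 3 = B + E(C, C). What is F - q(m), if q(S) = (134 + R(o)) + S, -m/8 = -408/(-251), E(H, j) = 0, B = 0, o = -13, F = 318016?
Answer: 79792399/251 ≈ 3.1790e+5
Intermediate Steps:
R(C) = -3 (R(C) = -3 + (0 + 0) = -3 + 0 = -3)
m = -3264/251 (m = -(-3264)/(-251) = -(-3264)*(-1)/251 = -8*408/251 = -3264/251 ≈ -13.004)
q(S) = 131 + S (q(S) = (134 - 3) + S = 131 + S)
F - q(m) = 318016 - (131 - 3264/251) = 318016 - 1*29617/251 = 318016 - 29617/251 = 79792399/251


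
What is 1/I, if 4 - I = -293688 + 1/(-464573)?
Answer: 464573/136441373517 ≈ 3.4049e-6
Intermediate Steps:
I = 136441373517/464573 (I = 4 - (-293688 + 1/(-464573)) = 4 - (-293688 - 1/464573) = 4 - 1*(-136439515225/464573) = 4 + 136439515225/464573 = 136441373517/464573 ≈ 2.9369e+5)
1/I = 1/(136441373517/464573) = 464573/136441373517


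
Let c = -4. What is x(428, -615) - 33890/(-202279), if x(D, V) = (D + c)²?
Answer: 36364943394/202279 ≈ 1.7978e+5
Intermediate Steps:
x(D, V) = (-4 + D)² (x(D, V) = (D - 4)² = (-4 + D)²)
x(428, -615) - 33890/(-202279) = (-4 + 428)² - 33890/(-202279) = 424² - 33890*(-1)/202279 = 179776 - 1*(-33890/202279) = 179776 + 33890/202279 = 36364943394/202279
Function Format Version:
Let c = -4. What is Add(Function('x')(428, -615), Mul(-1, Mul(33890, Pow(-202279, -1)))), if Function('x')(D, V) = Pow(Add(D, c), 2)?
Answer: Rational(36364943394, 202279) ≈ 1.7978e+5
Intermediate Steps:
Function('x')(D, V) = Pow(Add(-4, D), 2) (Function('x')(D, V) = Pow(Add(D, -4), 2) = Pow(Add(-4, D), 2))
Add(Function('x')(428, -615), Mul(-1, Mul(33890, Pow(-202279, -1)))) = Add(Pow(Add(-4, 428), 2), Mul(-1, Mul(33890, Pow(-202279, -1)))) = Add(Pow(424, 2), Mul(-1, Mul(33890, Rational(-1, 202279)))) = Add(179776, Mul(-1, Rational(-33890, 202279))) = Add(179776, Rational(33890, 202279)) = Rational(36364943394, 202279)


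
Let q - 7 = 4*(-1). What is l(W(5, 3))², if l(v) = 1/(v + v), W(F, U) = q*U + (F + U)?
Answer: 1/1156 ≈ 0.00086505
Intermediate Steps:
q = 3 (q = 7 + 4*(-1) = 7 - 4 = 3)
W(F, U) = F + 4*U (W(F, U) = 3*U + (F + U) = F + 4*U)
l(v) = 1/(2*v)
l(W(5, 3))² = (1/(2*(5 + 4*3)))² = (1/(2*(5 + 12)))² = ((½)/17)² = ((½)*(1/17))² = (1/34)² = 1/1156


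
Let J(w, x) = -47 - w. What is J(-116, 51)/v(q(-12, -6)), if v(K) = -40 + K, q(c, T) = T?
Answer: -3/2 ≈ -1.5000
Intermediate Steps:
J(-116, 51)/v(q(-12, -6)) = (-47 - 1*(-116))/(-40 - 6) = (-47 + 116)/(-46) = 69*(-1/46) = -3/2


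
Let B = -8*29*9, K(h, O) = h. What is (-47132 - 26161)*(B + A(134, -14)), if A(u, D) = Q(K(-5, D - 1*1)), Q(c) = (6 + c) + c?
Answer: 153328956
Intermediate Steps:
Q(c) = 6 + 2*c
A(u, D) = -4 (A(u, D) = 6 + 2*(-5) = 6 - 10 = -4)
B = -2088 (B = -232*9 = -2088)
(-47132 - 26161)*(B + A(134, -14)) = (-47132 - 26161)*(-2088 - 4) = -73293*(-2092) = 153328956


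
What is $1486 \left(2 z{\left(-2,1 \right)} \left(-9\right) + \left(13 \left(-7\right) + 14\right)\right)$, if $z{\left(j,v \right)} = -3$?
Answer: $-34178$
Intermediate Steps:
$1486 \left(2 z{\left(-2,1 \right)} \left(-9\right) + \left(13 \left(-7\right) + 14\right)\right) = 1486 \left(2 \left(-3\right) \left(-9\right) + \left(13 \left(-7\right) + 14\right)\right) = 1486 \left(\left(-6\right) \left(-9\right) + \left(-91 + 14\right)\right) = 1486 \left(54 - 77\right) = 1486 \left(-23\right) = -34178$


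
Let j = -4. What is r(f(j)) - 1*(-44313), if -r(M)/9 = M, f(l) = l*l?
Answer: 44169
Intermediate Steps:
f(l) = l**2
r(M) = -9*M
r(f(j)) - 1*(-44313) = -9*(-4)**2 - 1*(-44313) = -9*16 + 44313 = -144 + 44313 = 44169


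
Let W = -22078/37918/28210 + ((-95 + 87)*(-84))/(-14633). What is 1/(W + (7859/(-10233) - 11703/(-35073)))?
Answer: -4953871256944775490/2379216718555008289 ≈ -2.0821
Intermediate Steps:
W = -51367081681/1118030999410 (W = -22078*1/37918*(1/28210) - 8*(-84)*(-1/14633) = -11039/18959*1/28210 + 672*(-1/14633) = -1577/76404770 - 672/14633 = -51367081681/1118030999410 ≈ -0.045944)
1/(W + (7859/(-10233) - 11703/(-35073))) = 1/(-51367081681/1118030999410 + (7859/(-10233) - 11703/(-35073))) = 1/(-51367081681/1118030999410 + (7859*(-1/10233) - 11703*(-1/35073))) = 1/(-51367081681/1118030999410 + (-7859/10233 + 3901/11691)) = 1/(-51367081681/1118030999410 - 1924468/4430889) = 1/(-2379216718555008289/4953871256944775490) = -4953871256944775490/2379216718555008289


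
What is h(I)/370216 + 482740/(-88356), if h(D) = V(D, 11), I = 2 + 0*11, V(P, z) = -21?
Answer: -6382854547/1168243032 ≈ -5.4636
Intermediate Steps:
I = 2 (I = 2 + 0 = 2)
h(D) = -21
h(I)/370216 + 482740/(-88356) = -21/370216 + 482740/(-88356) = -21*1/370216 + 482740*(-1/88356) = -3/52888 - 120685/22089 = -6382854547/1168243032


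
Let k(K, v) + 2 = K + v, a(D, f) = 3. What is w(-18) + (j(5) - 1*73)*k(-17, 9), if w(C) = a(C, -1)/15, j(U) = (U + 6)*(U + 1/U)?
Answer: 791/5 ≈ 158.20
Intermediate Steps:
k(K, v) = -2 + K + v (k(K, v) = -2 + (K + v) = -2 + K + v)
j(U) = (6 + U)*(U + 1/U)
w(C) = ⅕ (w(C) = 3/15 = 3*(1/15) = ⅕)
w(-18) + (j(5) - 1*73)*k(-17, 9) = ⅕ + ((1 + 5² + 6*5 + 6/5) - 1*73)*(-2 - 17 + 9) = ⅕ + ((1 + 25 + 30 + 6*(⅕)) - 73)*(-10) = ⅕ + ((1 + 25 + 30 + 6/5) - 73)*(-10) = ⅕ + (286/5 - 73)*(-10) = ⅕ - 79/5*(-10) = ⅕ + 158 = 791/5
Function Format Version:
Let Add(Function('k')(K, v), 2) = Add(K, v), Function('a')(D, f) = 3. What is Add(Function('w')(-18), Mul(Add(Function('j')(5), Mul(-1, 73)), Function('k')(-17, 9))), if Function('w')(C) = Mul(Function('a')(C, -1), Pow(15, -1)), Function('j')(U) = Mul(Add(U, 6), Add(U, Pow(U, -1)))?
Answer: Rational(791, 5) ≈ 158.20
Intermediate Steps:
Function('k')(K, v) = Add(-2, K, v) (Function('k')(K, v) = Add(-2, Add(K, v)) = Add(-2, K, v))
Function('j')(U) = Mul(Add(6, U), Add(U, Pow(U, -1)))
Function('w')(C) = Rational(1, 5) (Function('w')(C) = Mul(3, Pow(15, -1)) = Mul(3, Rational(1, 15)) = Rational(1, 5))
Add(Function('w')(-18), Mul(Add(Function('j')(5), Mul(-1, 73)), Function('k')(-17, 9))) = Add(Rational(1, 5), Mul(Add(Add(1, Pow(5, 2), Mul(6, 5), Mul(6, Pow(5, -1))), Mul(-1, 73)), Add(-2, -17, 9))) = Add(Rational(1, 5), Mul(Add(Add(1, 25, 30, Mul(6, Rational(1, 5))), -73), -10)) = Add(Rational(1, 5), Mul(Add(Add(1, 25, 30, Rational(6, 5)), -73), -10)) = Add(Rational(1, 5), Mul(Add(Rational(286, 5), -73), -10)) = Add(Rational(1, 5), Mul(Rational(-79, 5), -10)) = Add(Rational(1, 5), 158) = Rational(791, 5)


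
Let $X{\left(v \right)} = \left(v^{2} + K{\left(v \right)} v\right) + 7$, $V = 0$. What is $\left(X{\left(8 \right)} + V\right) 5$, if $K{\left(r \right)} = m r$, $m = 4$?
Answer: $1635$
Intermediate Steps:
$K{\left(r \right)} = 4 r$
$X{\left(v \right)} = 7 + 5 v^{2}$ ($X{\left(v \right)} = \left(v^{2} + 4 v v\right) + 7 = \left(v^{2} + 4 v^{2}\right) + 7 = 5 v^{2} + 7 = 7 + 5 v^{2}$)
$\left(X{\left(8 \right)} + V\right) 5 = \left(\left(7 + 5 \cdot 8^{2}\right) + 0\right) 5 = \left(\left(7 + 5 \cdot 64\right) + 0\right) 5 = \left(\left(7 + 320\right) + 0\right) 5 = \left(327 + 0\right) 5 = 327 \cdot 5 = 1635$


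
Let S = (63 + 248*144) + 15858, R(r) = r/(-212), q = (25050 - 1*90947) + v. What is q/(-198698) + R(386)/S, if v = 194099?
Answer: -350850229255/543746813202 ≈ -0.64525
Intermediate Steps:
q = 128202 (q = (25050 - 1*90947) + 194099 = (25050 - 90947) + 194099 = -65897 + 194099 = 128202)
R(r) = -r/212 (R(r) = r*(-1/212) = -r/212)
S = 51633 (S = (63 + 35712) + 15858 = 35775 + 15858 = 51633)
q/(-198698) + R(386)/S = 128202/(-198698) - 1/212*386/51633 = 128202*(-1/198698) - 193/106*1/51633 = -64101/99349 - 193/5473098 = -350850229255/543746813202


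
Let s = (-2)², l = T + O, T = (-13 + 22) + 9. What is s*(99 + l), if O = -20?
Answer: 388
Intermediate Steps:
T = 18 (T = 9 + 9 = 18)
l = -2 (l = 18 - 20 = -2)
s = 4
s*(99 + l) = 4*(99 - 2) = 4*97 = 388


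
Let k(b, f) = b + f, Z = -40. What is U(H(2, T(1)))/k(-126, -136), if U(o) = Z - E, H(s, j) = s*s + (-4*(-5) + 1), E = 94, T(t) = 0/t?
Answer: 67/131 ≈ 0.51145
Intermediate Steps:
T(t) = 0
H(s, j) = 21 + s² (H(s, j) = s² + (20 + 1) = s² + 21 = 21 + s²)
U(o) = -134 (U(o) = -40 - 1*94 = -40 - 94 = -134)
U(H(2, T(1)))/k(-126, -136) = -134/(-126 - 136) = -134/(-262) = -134*(-1/262) = 67/131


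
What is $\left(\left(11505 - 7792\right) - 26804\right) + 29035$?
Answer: $5944$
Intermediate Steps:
$\left(\left(11505 - 7792\right) - 26804\right) + 29035 = \left(3713 - 26804\right) + 29035 = -23091 + 29035 = 5944$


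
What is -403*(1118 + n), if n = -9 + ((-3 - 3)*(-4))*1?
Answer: -456599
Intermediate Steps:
n = 15 (n = -9 - 6*(-4)*1 = -9 + 24*1 = -9 + 24 = 15)
-403*(1118 + n) = -403*(1118 + 15) = -403*1133 = -456599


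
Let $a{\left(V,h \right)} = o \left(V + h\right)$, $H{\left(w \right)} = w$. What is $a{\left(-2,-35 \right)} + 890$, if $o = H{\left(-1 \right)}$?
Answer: $927$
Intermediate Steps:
$o = -1$
$a{\left(V,h \right)} = - V - h$ ($a{\left(V,h \right)} = - (V + h) = - V - h$)
$a{\left(-2,-35 \right)} + 890 = \left(\left(-1\right) \left(-2\right) - -35\right) + 890 = \left(2 + 35\right) + 890 = 37 + 890 = 927$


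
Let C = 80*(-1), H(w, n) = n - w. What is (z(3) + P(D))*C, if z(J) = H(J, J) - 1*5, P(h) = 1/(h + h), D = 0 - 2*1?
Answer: 420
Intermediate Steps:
D = -2 (D = 0 - 2 = -2)
P(h) = 1/(2*h)
C = -80
z(J) = -5 (z(J) = (J - J) - 1*5 = 0 - 5 = -5)
(z(3) + P(D))*C = (-5 + (½)/(-2))*(-80) = (-5 + (½)*(-½))*(-80) = (-5 - ¼)*(-80) = -21/4*(-80) = 420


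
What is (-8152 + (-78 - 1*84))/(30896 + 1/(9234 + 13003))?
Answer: -184878418/687034353 ≈ -0.26910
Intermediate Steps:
(-8152 + (-78 - 1*84))/(30896 + 1/(9234 + 13003)) = (-8152 + (-78 - 84))/(30896 + 1/22237) = (-8152 - 162)/(30896 + 1/22237) = -8314/687034353/22237 = -8314*22237/687034353 = -184878418/687034353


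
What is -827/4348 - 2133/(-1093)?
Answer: 8370373/4752364 ≈ 1.7613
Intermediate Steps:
-827/4348 - 2133/(-1093) = -827*1/4348 - 2133*(-1/1093) = -827/4348 + 2133/1093 = 8370373/4752364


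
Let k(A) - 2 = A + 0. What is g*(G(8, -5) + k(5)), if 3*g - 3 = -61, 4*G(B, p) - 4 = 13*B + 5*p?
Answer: -1073/2 ≈ -536.50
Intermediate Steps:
k(A) = 2 + A (k(A) = 2 + (A + 0) = 2 + A)
G(B, p) = 1 + 5*p/4 + 13*B/4 (G(B, p) = 1 + (13*B + 5*p)/4 = 1 + (5*p + 13*B)/4 = 1 + (5*p/4 + 13*B/4) = 1 + 5*p/4 + 13*B/4)
g = -58/3 (g = 1 + (⅓)*(-61) = 1 - 61/3 = -58/3 ≈ -19.333)
g*(G(8, -5) + k(5)) = -58*((1 + (5/4)*(-5) + (13/4)*8) + (2 + 5))/3 = -58*((1 - 25/4 + 26) + 7)/3 = -58*(83/4 + 7)/3 = -58/3*111/4 = -1073/2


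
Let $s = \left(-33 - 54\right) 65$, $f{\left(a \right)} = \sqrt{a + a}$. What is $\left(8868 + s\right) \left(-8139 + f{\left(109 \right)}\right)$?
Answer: $-26150607 + 3213 \sqrt{218} \approx -2.6103 \cdot 10^{7}$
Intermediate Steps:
$f{\left(a \right)} = \sqrt{2} \sqrt{a}$ ($f{\left(a \right)} = \sqrt{2 a} = \sqrt{2} \sqrt{a}$)
$s = -5655$ ($s = \left(-87\right) 65 = -5655$)
$\left(8868 + s\right) \left(-8139 + f{\left(109 \right)}\right) = \left(8868 - 5655\right) \left(-8139 + \sqrt{2} \sqrt{109}\right) = 3213 \left(-8139 + \sqrt{218}\right) = -26150607 + 3213 \sqrt{218}$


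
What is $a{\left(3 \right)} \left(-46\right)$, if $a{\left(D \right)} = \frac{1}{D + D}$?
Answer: $- \frac{23}{3} \approx -7.6667$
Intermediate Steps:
$a{\left(D \right)} = \frac{1}{2 D}$
$a{\left(3 \right)} \left(-46\right) = \frac{1}{2 \cdot 3} \left(-46\right) = \frac{1}{2} \cdot \frac{1}{3} \left(-46\right) = \frac{1}{6} \left(-46\right) = - \frac{23}{3}$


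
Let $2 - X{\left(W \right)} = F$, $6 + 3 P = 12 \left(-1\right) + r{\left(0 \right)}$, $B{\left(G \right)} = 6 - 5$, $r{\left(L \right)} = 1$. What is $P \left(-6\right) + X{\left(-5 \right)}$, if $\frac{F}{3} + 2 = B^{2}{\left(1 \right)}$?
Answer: $39$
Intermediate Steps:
$B{\left(G \right)} = 1$
$F = -3$ ($F = -6 + 3 \cdot 1^{2} = -6 + 3 \cdot 1 = -6 + 3 = -3$)
$P = - \frac{17}{3}$ ($P = -2 + \frac{12 \left(-1\right) + 1}{3} = -2 + \frac{-12 + 1}{3} = -2 + \frac{1}{3} \left(-11\right) = -2 - \frac{11}{3} = - \frac{17}{3} \approx -5.6667$)
$X{\left(W \right)} = 5$ ($X{\left(W \right)} = 2 - -3 = 2 + 3 = 5$)
$P \left(-6\right) + X{\left(-5 \right)} = \left(- \frac{17}{3}\right) \left(-6\right) + 5 = 34 + 5 = 39$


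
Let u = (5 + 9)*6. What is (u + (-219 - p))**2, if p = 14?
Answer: 22201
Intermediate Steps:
u = 84 (u = 14*6 = 84)
(u + (-219 - p))**2 = (84 + (-219 - 1*14))**2 = (84 + (-219 - 14))**2 = (84 - 233)**2 = (-149)**2 = 22201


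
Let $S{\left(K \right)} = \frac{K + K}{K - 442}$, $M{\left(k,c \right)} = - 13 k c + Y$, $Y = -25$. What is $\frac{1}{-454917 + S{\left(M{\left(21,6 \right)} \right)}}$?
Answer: $- \frac{2105}{957596959} \approx -2.1982 \cdot 10^{-6}$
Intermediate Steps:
$M{\left(k,c \right)} = -25 - 13 c k$ ($M{\left(k,c \right)} = - 13 k c - 25 = - 13 c k - 25 = -25 - 13 c k$)
$S{\left(K \right)} = \frac{2 K}{-442 + K}$
$\frac{1}{-454917 + S{\left(M{\left(21,6 \right)} \right)}} = \frac{1}{-454917 + \frac{2 \left(-25 - 78 \cdot 21\right)}{-442 - \left(25 + 78 \cdot 21\right)}} = \frac{1}{-454917 + \frac{2 \left(-25 - 1638\right)}{-442 - 1663}} = \frac{1}{-454917 + 2 \left(-1663\right) \frac{1}{-442 - 1663}} = \frac{1}{-454917 + 2 \left(-1663\right) \frac{1}{-2105}} = \frac{1}{-454917 + 2 \left(-1663\right) \left(- \frac{1}{2105}\right)} = \frac{1}{-454917 + \frac{3326}{2105}} = \frac{1}{- \frac{957596959}{2105}} = - \frac{2105}{957596959}$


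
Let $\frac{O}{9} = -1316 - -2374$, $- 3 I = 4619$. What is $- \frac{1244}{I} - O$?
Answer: $- \frac{43978386}{4619} \approx -9521.2$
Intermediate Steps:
$I = - \frac{4619}{3}$ ($I = \left(- \frac{1}{3}\right) 4619 = - \frac{4619}{3} \approx -1539.7$)
$O = 9522$ ($O = 9 \left(-1316 - -2374\right) = 9 \left(-1316 + 2374\right) = 9 \cdot 1058 = 9522$)
$- \frac{1244}{I} - O = - \frac{1244}{- \frac{4619}{3}} - 9522 = \left(-1244\right) \left(- \frac{3}{4619}\right) - 9522 = \frac{3732}{4619} - 9522 = - \frac{43978386}{4619}$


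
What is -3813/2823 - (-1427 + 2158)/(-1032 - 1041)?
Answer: -1946912/1950693 ≈ -0.99806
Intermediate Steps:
-3813/2823 - (-1427 + 2158)/(-1032 - 1041) = -3813*1/2823 - 731/(-2073) = -1271/941 - 731*(-1)/2073 = -1271/941 - 1*(-731/2073) = -1271/941 + 731/2073 = -1946912/1950693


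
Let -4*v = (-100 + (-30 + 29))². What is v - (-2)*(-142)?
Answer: -11337/4 ≈ -2834.3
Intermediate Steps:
v = -10201/4 (v = -(-100 + (-30 + 29))²/4 = -(-100 - 1)²/4 = -¼*(-101)² = -¼*10201 = -10201/4 ≈ -2550.3)
v - (-2)*(-142) = -10201/4 - (-2)*(-142) = -10201/4 - 1*284 = -10201/4 - 284 = -11337/4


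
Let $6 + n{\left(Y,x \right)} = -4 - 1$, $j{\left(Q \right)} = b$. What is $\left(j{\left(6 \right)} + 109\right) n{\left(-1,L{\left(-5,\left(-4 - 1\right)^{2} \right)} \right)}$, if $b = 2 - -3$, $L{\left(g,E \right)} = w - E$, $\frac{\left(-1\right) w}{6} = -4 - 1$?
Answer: $-1254$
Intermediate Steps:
$w = 30$ ($w = - 6 \left(-4 - 1\right) = \left(-6\right) \left(-5\right) = 30$)
$L{\left(g,E \right)} = 30 - E$
$b = 5$ ($b = 2 + 3 = 5$)
$j{\left(Q \right)} = 5$
$n{\left(Y,x \right)} = -11$ ($n{\left(Y,x \right)} = -6 - 5 = -11$)
$\left(j{\left(6 \right)} + 109\right) n{\left(-1,L{\left(-5,\left(-4 - 1\right)^{2} \right)} \right)} = \left(5 + 109\right) \left(-11\right) = 114 \left(-11\right) = -1254$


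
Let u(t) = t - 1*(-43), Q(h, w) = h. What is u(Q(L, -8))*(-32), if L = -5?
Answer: -1216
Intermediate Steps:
u(t) = 43 + t (u(t) = t + 43 = 43 + t)
u(Q(L, -8))*(-32) = (43 - 5)*(-32) = 38*(-32) = -1216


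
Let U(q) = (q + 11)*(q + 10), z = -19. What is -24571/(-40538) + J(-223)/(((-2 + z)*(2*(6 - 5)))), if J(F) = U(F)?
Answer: -304916991/283766 ≈ -1074.5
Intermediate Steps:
U(q) = (10 + q)*(11 + q) (U(q) = (11 + q)*(10 + q) = (10 + q)*(11 + q))
J(F) = 110 + F² + 21*F
-24571/(-40538) + J(-223)/(((-2 + z)*(2*(6 - 5)))) = -24571/(-40538) + (110 + (-223)² + 21*(-223))/(((-2 - 19)*(2*(6 - 5)))) = -24571*(-1/40538) + (110 + 49729 - 4683)/((-42)) = 24571/40538 + 45156/((-21*2)) = 24571/40538 + 45156/(-42) = 24571/40538 + 45156*(-1/42) = 24571/40538 - 7526/7 = -304916991/283766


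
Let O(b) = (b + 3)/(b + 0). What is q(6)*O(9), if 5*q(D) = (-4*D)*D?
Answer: -192/5 ≈ -38.400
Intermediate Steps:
O(b) = (3 + b)/b
q(D) = -4*D**2/5 (q(D) = ((-4*D)*D)/5 = (-4*D**2)/5 = -4*D**2/5)
q(6)*O(9) = (-4/5*6**2)*((3 + 9)/9) = (-4/5*36)*((1/9)*12) = -144/5*4/3 = -192/5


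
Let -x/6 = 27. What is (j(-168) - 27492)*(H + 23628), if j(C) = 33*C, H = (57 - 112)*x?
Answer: -1074925368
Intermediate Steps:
x = -162 (x = -6*27 = -162)
H = 8910 (H = (57 - 112)*(-162) = -55*(-162) = 8910)
(j(-168) - 27492)*(H + 23628) = (33*(-168) - 27492)*(8910 + 23628) = (-5544 - 27492)*32538 = -33036*32538 = -1074925368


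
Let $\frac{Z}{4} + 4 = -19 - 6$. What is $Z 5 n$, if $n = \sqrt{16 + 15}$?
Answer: $- 580 \sqrt{31} \approx -3229.3$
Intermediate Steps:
$n = \sqrt{31} \approx 5.5678$
$Z = -116$ ($Z = -16 + 4 \left(-19 - 6\right) = -16 + 4 \left(-25\right) = -16 - 100 = -116$)
$Z 5 n = \left(-116\right) 5 \sqrt{31} = - 580 \sqrt{31}$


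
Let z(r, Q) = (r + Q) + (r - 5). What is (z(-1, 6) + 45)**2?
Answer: 1936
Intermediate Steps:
z(r, Q) = -5 + Q + 2*r (z(r, Q) = (Q + r) + (-5 + r) = -5 + Q + 2*r)
(z(-1, 6) + 45)**2 = ((-5 + 6 + 2*(-1)) + 45)**2 = ((-5 + 6 - 2) + 45)**2 = (-1 + 45)**2 = 44**2 = 1936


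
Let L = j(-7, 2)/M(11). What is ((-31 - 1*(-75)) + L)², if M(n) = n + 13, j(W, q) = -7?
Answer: 1100401/576 ≈ 1910.4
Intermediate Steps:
M(n) = 13 + n
L = -7/24 (L = -7/(13 + 11) = -7/24 ≈ -0.29167)
((-31 - 1*(-75)) + L)² = ((-31 - 1*(-75)) - 7/24)² = ((-31 + 75) - 7/24)² = (44 - 7/24)² = (1049/24)² = 1100401/576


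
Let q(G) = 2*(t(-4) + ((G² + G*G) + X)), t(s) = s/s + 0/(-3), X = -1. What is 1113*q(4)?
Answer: 71232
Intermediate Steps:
t(s) = 1 (t(s) = 1 + 0*(-⅓) = 1 + 0 = 1)
q(G) = 4*G² (q(G) = 2*(1 + ((G² + G*G) - 1)) = 2*(1 + ((G² + G²) - 1)) = 2*(1 + (2*G² - 1)) = 2*(1 + (-1 + 2*G²)) = 2*(2*G²) = 4*G²)
1113*q(4) = 1113*(4*4²) = 1113*(4*16) = 1113*64 = 71232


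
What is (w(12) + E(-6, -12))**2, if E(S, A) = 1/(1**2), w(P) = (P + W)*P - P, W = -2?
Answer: 11881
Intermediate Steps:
w(P) = -P + P*(-2 + P) (w(P) = (P - 2)*P - P = (-2 + P)*P - P = P*(-2 + P) - P = -P + P*(-2 + P))
E(S, A) = 1 (E(S, A) = 1/1 = 1)
(w(12) + E(-6, -12))**2 = (12*(-3 + 12) + 1)**2 = (12*9 + 1)**2 = (108 + 1)**2 = 109**2 = 11881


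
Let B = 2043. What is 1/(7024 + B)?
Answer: 1/9067 ≈ 0.00011029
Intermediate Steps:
1/(7024 + B) = 1/(7024 + 2043) = 1/9067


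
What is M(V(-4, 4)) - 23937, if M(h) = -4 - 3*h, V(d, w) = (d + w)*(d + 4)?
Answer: -23941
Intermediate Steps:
V(d, w) = (4 + d)*(d + w) (V(d, w) = (d + w)*(4 + d) = (4 + d)*(d + w))
M(V(-4, 4)) - 23937 = (-4 - 3*((-4)² + 4*(-4) + 4*4 - 4*4)) - 23937 = (-4 - 3*(16 - 16 + 16 - 16)) - 23937 = (-4 - 3*0) - 23937 = (-4 + 0) - 23937 = -4 - 23937 = -23941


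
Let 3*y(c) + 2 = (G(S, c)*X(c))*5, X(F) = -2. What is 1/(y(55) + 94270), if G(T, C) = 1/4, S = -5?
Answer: 2/188537 ≈ 1.0608e-5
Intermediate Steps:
G(T, C) = 1/4
y(c) = -3/2 (y(c) = -2/3 + (((1/4)*(-2))*5)/3 = -2/3 + (-1/2*5)/3 = -2/3 + (1/3)*(-5/2) = -2/3 - 5/6 = -3/2)
1/(y(55) + 94270) = 1/(-3/2 + 94270) = 1/(188537/2) = 2/188537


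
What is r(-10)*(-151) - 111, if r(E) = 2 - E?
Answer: -1923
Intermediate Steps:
r(-10)*(-151) - 111 = (2 - 1*(-10))*(-151) - 111 = (2 + 10)*(-151) - 111 = 12*(-151) - 111 = -1812 - 111 = -1923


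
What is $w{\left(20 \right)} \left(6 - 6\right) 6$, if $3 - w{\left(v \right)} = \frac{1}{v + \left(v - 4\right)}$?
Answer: $0$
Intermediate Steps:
$w{\left(v \right)} = 3 - \frac{1}{-4 + 2 v}$ ($w{\left(v \right)} = 3 - \frac{1}{v + \left(v - 4\right)} = 3 - \frac{1}{v + \left(-4 + v\right)} = 3 - \frac{1}{-4 + 2 v}$)
$w{\left(20 \right)} \left(6 - 6\right) 6 = \frac{-13 + 6 \cdot 20}{2 \left(-2 + 20\right)} \left(6 - 6\right) 6 = \frac{-13 + 120}{2 \cdot 18} \cdot 0 \cdot 6 = \frac{1}{2} \cdot \frac{1}{18} \cdot 107 \cdot 0 = \frac{107}{36} \cdot 0 = 0$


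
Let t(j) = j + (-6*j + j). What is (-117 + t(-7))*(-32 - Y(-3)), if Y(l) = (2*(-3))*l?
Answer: 4450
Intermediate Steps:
Y(l) = -6*l
t(j) = -4*j (t(j) = j - 5*j = -4*j)
(-117 + t(-7))*(-32 - Y(-3)) = (-117 - 4*(-7))*(-32 - (-6)*(-3)) = (-117 + 28)*(-32 - 1*18) = -89*(-32 - 18) = -89*(-50) = 4450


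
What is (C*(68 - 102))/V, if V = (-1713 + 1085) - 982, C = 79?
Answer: 1343/805 ≈ 1.6683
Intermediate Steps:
V = -1610 (V = -628 - 982 = -1610)
(C*(68 - 102))/V = (79*(68 - 102))/(-1610) = (79*(-34))*(-1/1610) = -2686*(-1/1610) = 1343/805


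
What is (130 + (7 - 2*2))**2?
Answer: 17689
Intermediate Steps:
(130 + (7 - 2*2))**2 = (130 + (7 - 4))**2 = (130 + 3)**2 = 133**2 = 17689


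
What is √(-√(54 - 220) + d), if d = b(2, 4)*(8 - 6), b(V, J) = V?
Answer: √(4 - I*√166) ≈ 2.9573 - 2.1784*I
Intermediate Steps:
d = 4 (d = 2*(8 - 6) = 2*2 = 4)
√(-√(54 - 220) + d) = √(-√(54 - 220) + 4) = √(-√(-166) + 4) = √(-I*√166 + 4) = √(4 - I*√166)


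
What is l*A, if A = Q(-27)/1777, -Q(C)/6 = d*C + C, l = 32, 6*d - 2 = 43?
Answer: 44064/1777 ≈ 24.797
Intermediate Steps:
d = 15/2 (d = 1/3 + (1/6)*43 = 1/3 + 43/6 = 15/2 ≈ 7.5000)
Q(C) = -51*C (Q(C) = -6*(15*C/2 + C) = -51*C)
A = 1377/1777 (A = -51*(-27)/1777 = 1377*(1/1777) = 1377/1777 ≈ 0.77490)
l*A = 32*(1377/1777) = 44064/1777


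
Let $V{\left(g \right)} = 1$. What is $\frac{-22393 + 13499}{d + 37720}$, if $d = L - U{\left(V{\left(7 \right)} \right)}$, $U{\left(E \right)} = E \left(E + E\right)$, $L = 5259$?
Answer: $- \frac{8894}{42977} \approx -0.20695$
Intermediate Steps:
$U{\left(E \right)} = 2 E^{2}$ ($U{\left(E \right)} = E 2 E = 2 E^{2}$)
$d = 5257$ ($d = 5259 - 2 \cdot 1^{2} = 5259 - 2 \cdot 1 = 5259 - 2 = 5257$)
$\frac{-22393 + 13499}{d + 37720} = \frac{-22393 + 13499}{5257 + 37720} = - \frac{8894}{42977}$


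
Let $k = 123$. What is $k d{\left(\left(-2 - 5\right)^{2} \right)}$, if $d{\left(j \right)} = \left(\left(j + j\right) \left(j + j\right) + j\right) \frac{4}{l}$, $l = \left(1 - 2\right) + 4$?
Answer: $1583092$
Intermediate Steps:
$l = 3$ ($l = -1 + 4 = 3$)
$d{\left(j \right)} = \frac{4 j}{3} + \frac{16 j^{2}}{3}$ ($d{\left(j \right)} = \left(\left(j + j\right) \left(j + j\right) + j\right) \frac{4}{3} = \left(2 j 2 j + j\right) 4 \cdot \frac{1}{3} = \left(4 j^{2} + j\right) \frac{4}{3} = \left(j + 4 j^{2}\right) \frac{4}{3} = \frac{4 j}{3} + \frac{16 j^{2}}{3}$)
$k d{\left(\left(-2 - 5\right)^{2} \right)} = 123 \frac{4 \left(-2 - 5\right)^{2} \left(1 + 4 \left(-2 - 5\right)^{2}\right)}{3} = 123 \frac{4 \left(-7\right)^{2} \left(1 + 4 \left(-7\right)^{2}\right)}{3} = 123 \cdot \frac{4}{3} \cdot 49 \left(1 + 4 \cdot 49\right) = 123 \cdot \frac{4}{3} \cdot 49 \left(1 + 196\right) = 123 \cdot \frac{4}{3} \cdot 49 \cdot 197 = 123 \cdot \frac{38612}{3} = 1583092$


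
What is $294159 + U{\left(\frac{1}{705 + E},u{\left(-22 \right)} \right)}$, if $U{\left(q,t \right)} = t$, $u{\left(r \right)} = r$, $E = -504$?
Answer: $294137$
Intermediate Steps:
$294159 + U{\left(\frac{1}{705 + E},u{\left(-22 \right)} \right)} = 294159 - 22 = 294137$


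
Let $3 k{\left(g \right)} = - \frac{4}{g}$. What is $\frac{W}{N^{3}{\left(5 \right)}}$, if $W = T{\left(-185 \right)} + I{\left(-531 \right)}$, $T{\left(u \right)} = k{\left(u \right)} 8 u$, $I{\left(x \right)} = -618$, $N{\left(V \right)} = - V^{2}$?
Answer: $\frac{1886}{46875} \approx 0.040235$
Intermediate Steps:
$k{\left(g \right)} = - \frac{4}{3 g}$ ($k{\left(g \right)} = \frac{\left(-4\right) \frac{1}{g}}{3} = - \frac{4}{3 g}$)
$T{\left(u \right)} = - \frac{32}{3}$ ($T{\left(u \right)} = - \frac{4}{3 u} 8 u = - \frac{32}{3 u} u = - \frac{32}{3}$)
$W = - \frac{1886}{3}$ ($W = - \frac{32}{3} - 618 = - \frac{1886}{3} \approx -628.67$)
$\frac{W}{N^{3}{\left(5 \right)}} = - \frac{1886}{3 \left(- 5^{2}\right)^{3}} = - \frac{1886}{3 \left(\left(-1\right) 25\right)^{3}} = - \frac{1886}{3 \left(-25\right)^{3}} = - \frac{1886}{3 \left(-15625\right)} = \left(- \frac{1886}{3}\right) \left(- \frac{1}{15625}\right) = \frac{1886}{46875}$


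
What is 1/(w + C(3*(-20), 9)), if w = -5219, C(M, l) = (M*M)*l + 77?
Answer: 1/27258 ≈ 3.6686e-5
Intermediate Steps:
C(M, l) = 77 + l*M**2 (C(M, l) = M**2*l + 77 = l*M**2 + 77 = 77 + l*M**2)
1/(w + C(3*(-20), 9)) = 1/(-5219 + (77 + 9*(3*(-20))**2)) = 1/(-5219 + (77 + 9*(-60)**2)) = 1/(-5219 + (77 + 9*3600)) = 1/(-5219 + (77 + 32400)) = 1/(-5219 + 32477) = 1/27258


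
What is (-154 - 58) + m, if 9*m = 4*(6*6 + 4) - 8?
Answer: -1756/9 ≈ -195.11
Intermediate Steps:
m = 152/9 (m = (4*(6*6 + 4) - 8)/9 = (4*(36 + 4) - 8)/9 = (4*40 - 8)/9 = (160 - 8)/9 = (⅑)*152 = 152/9 ≈ 16.889)
(-154 - 58) + m = (-154 - 58) + 152/9 = -212 + 152/9 = -1756/9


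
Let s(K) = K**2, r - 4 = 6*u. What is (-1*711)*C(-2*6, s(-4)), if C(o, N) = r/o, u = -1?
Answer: -237/2 ≈ -118.50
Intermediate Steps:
r = -2 (r = 4 + 6*(-1) = 4 - 6 = -2)
C(o, N) = -2/o
(-1*711)*C(-2*6, s(-4)) = (-1*711)*(-2/((-2*6))) = -(-1422)/(-12) = -(-1422)*(-1)/12 = -711*1/6 = -237/2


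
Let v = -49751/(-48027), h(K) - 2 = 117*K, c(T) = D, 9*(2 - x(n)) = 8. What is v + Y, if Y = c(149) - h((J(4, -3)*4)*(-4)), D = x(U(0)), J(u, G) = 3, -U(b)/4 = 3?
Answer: 809180077/144081 ≈ 5616.1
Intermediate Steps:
U(b) = -12 (U(b) = -4*3 = -12)
x(n) = 10/9 (x(n) = 2 - 1/9*8 = 2 - 8/9 = 10/9)
D = 10/9 ≈ 1.1111
c(T) = 10/9
h(K) = 2 + 117*K
Y = 50536/9 (Y = 10/9 - (2 + 117*((3*4)*(-4))) = 10/9 - (2 + 117*(12*(-4))) = 10/9 - (2 + 117*(-48)) = 10/9 - (2 - 5616) = 10/9 - 1*(-5614) = 10/9 + 5614 = 50536/9 ≈ 5615.1)
v = 49751/48027 (v = -49751*(-1/48027) = 49751/48027 ≈ 1.0359)
v + Y = 49751/48027 + 50536/9 = 809180077/144081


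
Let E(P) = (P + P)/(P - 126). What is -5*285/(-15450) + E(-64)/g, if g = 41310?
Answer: 37288867/404218350 ≈ 0.092249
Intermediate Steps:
E(P) = 2*P/(-126 + P) (E(P) = (2*P)/(-126 + P) = 2*P/(-126 + P))
-5*285/(-15450) + E(-64)/g = -5*285/(-15450) + (2*(-64)/(-126 - 64))/41310 = -1425*(-1/15450) + (2*(-64)/(-190))*(1/41310) = 19/206 + (2*(-64)*(-1/190))*(1/41310) = 19/206 + (64/95)*(1/41310) = 19/206 + 32/1962225 = 37288867/404218350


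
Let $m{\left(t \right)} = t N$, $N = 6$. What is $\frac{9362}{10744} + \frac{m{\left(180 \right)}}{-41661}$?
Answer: $\frac{7007903}{8288996} \approx 0.84545$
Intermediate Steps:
$m{\left(t \right)} = 6 t$ ($m{\left(t \right)} = t 6 = 6 t$)
$\frac{9362}{10744} + \frac{m{\left(180 \right)}}{-41661} = \frac{9362}{10744} + \frac{6 \cdot 180}{-41661} = 9362 \cdot \frac{1}{10744} + 1080 \left(- \frac{1}{41661}\right) = \frac{4681}{5372} - \frac{40}{1543} = \frac{7007903}{8288996}$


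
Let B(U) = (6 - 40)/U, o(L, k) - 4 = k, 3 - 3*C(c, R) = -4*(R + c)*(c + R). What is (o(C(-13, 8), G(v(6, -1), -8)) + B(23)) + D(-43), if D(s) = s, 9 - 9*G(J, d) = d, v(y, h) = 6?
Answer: -7988/207 ≈ -38.589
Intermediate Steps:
G(J, d) = 1 - d/9
C(c, R) = 1 + 4*(R + c)²/3 (C(c, R) = 1 - (-4)*(R + c)*(c + R)/3 = 1 - (-4)*(R + c)*(R + c)/3 = 1 - (-4)*(R + c)²/3 = 1 + 4*(R + c)²/3)
o(L, k) = 4 + k
B(U) = -34/U
(o(C(-13, 8), G(v(6, -1), -8)) + B(23)) + D(-43) = ((4 + (1 - ⅑*(-8))) - 34/23) - 43 = ((4 + (1 + 8/9)) - 34*1/23) - 43 = ((4 + 17/9) - 34/23) - 43 = (53/9 - 34/23) - 43 = 913/207 - 43 = -7988/207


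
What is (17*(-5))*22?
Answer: -1870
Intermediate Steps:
(17*(-5))*22 = -85*22 = -1870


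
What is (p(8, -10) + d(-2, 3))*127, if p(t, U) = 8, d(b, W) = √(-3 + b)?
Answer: 1016 + 127*I*√5 ≈ 1016.0 + 283.98*I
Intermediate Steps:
(p(8, -10) + d(-2, 3))*127 = (8 + √(-3 - 2))*127 = (8 + √(-5))*127 = (8 + I*√5)*127 = 1016 + 127*I*√5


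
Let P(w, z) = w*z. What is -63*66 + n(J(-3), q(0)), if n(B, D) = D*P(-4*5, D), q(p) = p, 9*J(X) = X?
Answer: -4158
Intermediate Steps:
J(X) = X/9
n(B, D) = -20*D**2 (n(B, D) = D*((-4*5)*D) = D*(-20*D) = -20*D**2)
-63*66 + n(J(-3), q(0)) = -63*66 - 20*0**2 = -4158 - 20*0 = -4158 + 0 = -4158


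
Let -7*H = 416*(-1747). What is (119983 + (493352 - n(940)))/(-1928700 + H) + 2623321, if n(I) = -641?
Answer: 8377671601919/3193537 ≈ 2.6233e+6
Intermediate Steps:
H = 726752/7 (H = -416*(-1747)/7 = -1/7*(-726752) = 726752/7 ≈ 1.0382e+5)
(119983 + (493352 - n(940)))/(-1928700 + H) + 2623321 = (119983 + (493352 - 1*(-641)))/(-1928700 + 726752/7) + 2623321 = (119983 + (493352 + 641))/(-12774148/7) + 2623321 = (119983 + 493993)*(-7/12774148) + 2623321 = 613976*(-7/12774148) + 2623321 = -1074458/3193537 + 2623321 = 8377671601919/3193537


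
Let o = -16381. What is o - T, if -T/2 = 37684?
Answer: 58987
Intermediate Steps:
T = -75368 (T = -2*37684 = -75368)
o - T = -16381 - 1*(-75368) = -16381 + 75368 = 58987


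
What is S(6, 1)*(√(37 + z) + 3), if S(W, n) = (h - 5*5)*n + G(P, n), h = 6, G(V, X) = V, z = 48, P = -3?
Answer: -66 - 22*√85 ≈ -268.83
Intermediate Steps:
S(W, n) = -3 - 19*n (S(W, n) = (6 - 5*5)*n - 3 = (6 - 25)*n - 3 = -19*n - 3 = -3 - 19*n)
S(6, 1)*(√(37 + z) + 3) = (-3 - 19*1)*(√(37 + 48) + 3) = (-3 - 19)*(√85 + 3) = -22*(3 + √85) = -66 - 22*√85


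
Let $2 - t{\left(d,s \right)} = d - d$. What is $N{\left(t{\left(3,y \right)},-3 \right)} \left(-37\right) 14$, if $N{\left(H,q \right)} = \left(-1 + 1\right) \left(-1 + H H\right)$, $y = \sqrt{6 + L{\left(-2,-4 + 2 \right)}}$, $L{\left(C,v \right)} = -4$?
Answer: $0$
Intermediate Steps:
$y = \sqrt{2}$ ($y = \sqrt{6 - 4} = \sqrt{2} \approx 1.4142$)
$t{\left(d,s \right)} = 2$ ($t{\left(d,s \right)} = 2 - \left(d - d\right) = 2 - 0 = 2 + 0 = 2$)
$N{\left(H,q \right)} = 0$ ($N{\left(H,q \right)} = 0 \left(-1 + H^{2}\right) = 0$)
$N{\left(t{\left(3,y \right)},-3 \right)} \left(-37\right) 14 = 0 \left(-37\right) 14 = 0 \cdot 14 = 0$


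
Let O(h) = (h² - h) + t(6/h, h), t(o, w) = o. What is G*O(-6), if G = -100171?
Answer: -4107011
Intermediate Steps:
O(h) = h² - h + 6/h (O(h) = (h² - h) + 6/h = h² - h + 6/h)
G*O(-6) = -100171*((-6)² - 1*(-6) + 6/(-6)) = -100171*(36 + 6 + 6*(-⅙)) = -100171*(36 + 6 - 1) = -100171*41 = -4107011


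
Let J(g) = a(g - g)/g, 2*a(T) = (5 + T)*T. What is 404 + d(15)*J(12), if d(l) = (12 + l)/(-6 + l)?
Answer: 404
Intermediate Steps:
a(T) = T*(5 + T)/2 (a(T) = ((5 + T)*T)/2 = (T*(5 + T))/2 = T*(5 + T)/2)
d(l) = (12 + l)/(-6 + l)
J(g) = 0 (J(g) = ((g - g)*(5 + (g - g))/2)/g = ((½)*0*(5 + 0))/g = ((½)*0*5)/g = 0/g = 0)
404 + d(15)*J(12) = 404 + ((12 + 15)/(-6 + 15))*0 = 404 + (27/9)*0 = 404 + ((⅑)*27)*0 = 404 + 3*0 = 404 + 0 = 404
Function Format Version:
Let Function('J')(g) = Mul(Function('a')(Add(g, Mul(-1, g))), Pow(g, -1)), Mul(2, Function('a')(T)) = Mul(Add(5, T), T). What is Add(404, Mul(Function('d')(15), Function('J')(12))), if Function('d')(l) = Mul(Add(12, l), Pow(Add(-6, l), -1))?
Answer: 404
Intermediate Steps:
Function('a')(T) = Mul(Rational(1, 2), T, Add(5, T)) (Function('a')(T) = Mul(Rational(1, 2), Mul(Add(5, T), T)) = Mul(Rational(1, 2), Mul(T, Add(5, T))) = Mul(Rational(1, 2), T, Add(5, T)))
Function('d')(l) = Mul(Pow(Add(-6, l), -1), Add(12, l))
Function('J')(g) = 0 (Function('J')(g) = Mul(Mul(Rational(1, 2), Add(g, Mul(-1, g)), Add(5, Add(g, Mul(-1, g)))), Pow(g, -1)) = Mul(Mul(Rational(1, 2), 0, Add(5, 0)), Pow(g, -1)) = Mul(Mul(Rational(1, 2), 0, 5), Pow(g, -1)) = Mul(0, Pow(g, -1)) = 0)
Add(404, Mul(Function('d')(15), Function('J')(12))) = Add(404, Mul(Mul(Pow(Add(-6, 15), -1), Add(12, 15)), 0)) = Add(404, Mul(Mul(Pow(9, -1), 27), 0)) = Add(404, Mul(Mul(Rational(1, 9), 27), 0)) = Add(404, Mul(3, 0)) = Add(404, 0) = 404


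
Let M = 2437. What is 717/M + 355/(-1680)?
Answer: 67885/818832 ≈ 0.082905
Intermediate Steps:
717/M + 355/(-1680) = 717/2437 + 355/(-1680) = 717*(1/2437) + 355*(-1/1680) = 717/2437 - 71/336 = 67885/818832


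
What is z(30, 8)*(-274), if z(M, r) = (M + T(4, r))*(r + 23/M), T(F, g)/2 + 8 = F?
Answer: -792682/15 ≈ -52845.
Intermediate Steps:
T(F, g) = -16 + 2*F
z(M, r) = (-8 + M)*(r + 23/M) (z(M, r) = (M + (-16 + 2*4))*(r + 23/M) = (M + (-16 + 8))*(r + 23/M) = (M - 8)*(r + 23/M) = (-8 + M)*(r + 23/M))
z(30, 8)*(-274) = (23 - 184/30 - 8*8 + 30*8)*(-274) = (23 - 184*1/30 - 64 + 240)*(-274) = (23 - 92/15 - 64 + 240)*(-274) = (2893/15)*(-274) = -792682/15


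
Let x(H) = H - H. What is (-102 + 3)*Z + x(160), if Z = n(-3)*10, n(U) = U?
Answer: 2970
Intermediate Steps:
x(H) = 0
Z = -30 (Z = -3*10 = -30)
(-102 + 3)*Z + x(160) = (-102 + 3)*(-30) + 0 = -99*(-30) + 0 = 2970 + 0 = 2970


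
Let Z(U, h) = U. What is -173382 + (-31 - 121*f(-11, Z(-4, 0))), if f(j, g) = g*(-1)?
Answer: -173897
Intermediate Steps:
f(j, g) = -g
-173382 + (-31 - 121*f(-11, Z(-4, 0))) = -173382 + (-31 - (-121)*(-4)) = -173382 + (-31 - 121*4) = -173382 + (-31 - 484) = -173382 - 515 = -173897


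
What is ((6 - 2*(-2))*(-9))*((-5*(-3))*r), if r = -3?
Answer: 4050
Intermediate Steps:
((6 - 2*(-2))*(-9))*((-5*(-3))*r) = ((6 - 2*(-2))*(-9))*(-5*(-3)*(-3)) = ((6 + 4)*(-9))*(15*(-3)) = (10*(-9))*(-45) = -90*(-45) = 4050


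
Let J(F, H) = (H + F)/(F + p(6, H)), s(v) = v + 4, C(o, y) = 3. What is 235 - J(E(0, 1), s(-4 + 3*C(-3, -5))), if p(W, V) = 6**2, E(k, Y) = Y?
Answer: 8685/37 ≈ 234.73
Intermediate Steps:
p(W, V) = 36
s(v) = 4 + v
J(F, H) = (F + H)/(36 + F) (J(F, H) = (H + F)/(F + 36) = (F + H)/(36 + F))
235 - J(E(0, 1), s(-4 + 3*C(-3, -5))) = 235 - (1 + (4 + (-4 + 3*3)))/(36 + 1) = 235 - (1 + (4 + (-4 + 9)))/37 = 235 - (1 + (4 + 5))/37 = 235 - (1 + 9)/37 = 235 - 10/37 = 8685/37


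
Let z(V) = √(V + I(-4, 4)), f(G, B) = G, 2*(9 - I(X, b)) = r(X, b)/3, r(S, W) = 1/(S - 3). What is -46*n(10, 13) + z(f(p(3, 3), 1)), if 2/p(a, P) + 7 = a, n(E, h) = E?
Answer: -460 + √3759/21 ≈ -457.08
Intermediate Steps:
p(a, P) = 2/(-7 + a)
r(S, W) = 1/(-3 + S)
I(X, b) = 9 - 1/(6*(-3 + X)) (I(X, b) = 9 - 1/(2*(-3 + X)*3) = 9 - 1/(6*(-3 + X)))
z(V) = √(379/42 + V) (z(V) = √(V + (-163 + 54*(-4))/(6*(-3 - 4))) = √(V + (⅙)*(-163 - 216)/(-7)) = √(V + (⅙)*(-⅐)*(-379)) = √(V + 379/42) = √(379/42 + V))
-46*n(10, 13) + z(f(p(3, 3), 1)) = -46*10 + √(15918 + 1764*(2/(-7 + 3)))/42 = -460 + √(15918 + 1764*(2/(-4)))/42 = -460 + √(15918 + 1764*(2*(-¼)))/42 = -460 + √(15918 + 1764*(-½))/42 = -460 + √(15918 - 882)/42 = -460 + √15036/42 = -460 + (2*√3759)/42 = -460 + √3759/21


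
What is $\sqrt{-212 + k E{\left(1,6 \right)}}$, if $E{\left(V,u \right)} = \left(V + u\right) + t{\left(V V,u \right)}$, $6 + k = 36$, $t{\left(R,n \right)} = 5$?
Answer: $2 \sqrt{37} \approx 12.166$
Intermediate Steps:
$k = 30$ ($k = -6 + 36 = 30$)
$E{\left(V,u \right)} = 5 + V + u$ ($E{\left(V,u \right)} = \left(V + u\right) + 5 = 5 + V + u$)
$\sqrt{-212 + k E{\left(1,6 \right)}} = \sqrt{-212 + 30 \left(5 + 1 + 6\right)} = \sqrt{-212 + 30 \cdot 12} = \sqrt{-212 + 360} = \sqrt{148} = 2 \sqrt{37}$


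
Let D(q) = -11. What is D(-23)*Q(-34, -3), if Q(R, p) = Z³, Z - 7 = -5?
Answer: -88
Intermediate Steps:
Z = 2 (Z = 7 - 5 = 2)
Q(R, p) = 8 (Q(R, p) = 2³ = 8)
D(-23)*Q(-34, -3) = -11*8 = -88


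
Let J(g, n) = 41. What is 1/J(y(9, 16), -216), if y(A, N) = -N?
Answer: 1/41 ≈ 0.024390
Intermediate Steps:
1/J(y(9, 16), -216) = 1/41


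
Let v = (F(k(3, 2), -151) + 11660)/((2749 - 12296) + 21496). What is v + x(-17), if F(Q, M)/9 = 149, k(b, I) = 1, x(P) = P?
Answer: -190132/11949 ≈ -15.912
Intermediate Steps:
F(Q, M) = 1341 (F(Q, M) = 9*149 = 1341)
v = 13001/11949 (v = (1341 + 11660)/((2749 - 12296) + 21496) = 13001/(-9547 + 21496) = 13001/11949 ≈ 1.0880)
v + x(-17) = 13001/11949 - 17 = -190132/11949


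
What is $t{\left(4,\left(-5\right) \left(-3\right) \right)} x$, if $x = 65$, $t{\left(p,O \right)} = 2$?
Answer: $130$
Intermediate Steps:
$t{\left(4,\left(-5\right) \left(-3\right) \right)} x = 2 \cdot 65 = 130$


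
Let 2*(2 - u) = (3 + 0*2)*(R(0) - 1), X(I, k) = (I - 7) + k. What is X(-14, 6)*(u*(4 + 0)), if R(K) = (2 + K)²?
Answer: 150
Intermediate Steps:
X(I, k) = -7 + I + k (X(I, k) = (-7 + I) + k = -7 + I + k)
u = -5/2 (u = 2 - (3 + 0*2)*((2 + 0)² - 1)/2 = 2 - (3 + 0)*(2² - 1)/2 = 2 - 3*(4 - 1)/2 = 2 - 3*3/2 = 2 - ½*9 = 2 - 9/2 = -5/2 ≈ -2.5000)
X(-14, 6)*(u*(4 + 0)) = (-7 - 14 + 6)*(-5*(4 + 0)/2) = -(-75)*4/2 = -15*(-10) = 150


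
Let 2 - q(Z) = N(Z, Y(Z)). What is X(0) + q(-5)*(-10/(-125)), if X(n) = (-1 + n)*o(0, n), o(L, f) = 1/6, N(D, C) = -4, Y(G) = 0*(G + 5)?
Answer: 47/150 ≈ 0.31333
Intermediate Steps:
Y(G) = 0 (Y(G) = 0*(5 + G) = 0)
o(L, f) = 1/6
q(Z) = 6 (q(Z) = 2 - 1*(-4) = 2 + 4 = 6)
X(n) = -1/6 + n/6 (X(n) = (-1 + n)*(1/6) = -1/6 + n/6)
X(0) + q(-5)*(-10/(-125)) = (-1/6 + (1/6)*0) + 6*(-10/(-125)) = (-1/6 + 0) + 6*(-10*(-1/125)) = -1/6 + 6*(2/25) = -1/6 + 12/25 = 47/150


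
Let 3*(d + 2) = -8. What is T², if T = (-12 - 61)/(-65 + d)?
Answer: 47961/43681 ≈ 1.0980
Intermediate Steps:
d = -14/3 (d = -2 + (⅓)*(-8) = -2 - 8/3 = -14/3 ≈ -4.6667)
T = 219/209 (T = (-12 - 61)/(-65 - 14/3) = -73/(-209/3) = -73*(-3/209) = 219/209 ≈ 1.0478)
T² = (219/209)² = 47961/43681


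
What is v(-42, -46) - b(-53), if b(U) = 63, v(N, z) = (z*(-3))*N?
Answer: -5859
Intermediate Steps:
v(N, z) = -3*N*z (v(N, z) = (-3*z)*N = -3*N*z)
v(-42, -46) - b(-53) = -3*(-42)*(-46) - 1*63 = -5796 - 63 = -5859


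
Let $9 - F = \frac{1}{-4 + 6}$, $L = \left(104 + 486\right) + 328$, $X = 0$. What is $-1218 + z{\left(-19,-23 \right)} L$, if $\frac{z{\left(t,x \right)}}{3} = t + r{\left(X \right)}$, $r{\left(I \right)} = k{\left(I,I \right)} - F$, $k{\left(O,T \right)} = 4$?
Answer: $-65937$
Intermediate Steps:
$L = 918$ ($L = 590 + 328 = 918$)
$F = \frac{17}{2}$ ($F = 9 - \frac{1}{-4 + 6} = 9 - \frac{1}{2} = \frac{17}{2} \approx 8.5$)
$r{\left(I \right)} = - \frac{9}{2}$ ($r{\left(I \right)} = 4 - \frac{17}{2} = - \frac{9}{2}$)
$z{\left(t,x \right)} = - \frac{27}{2} + 3 t$ ($z{\left(t,x \right)} = 3 \left(t - \frac{9}{2}\right) = 3 \left(- \frac{9}{2} + t\right) = - \frac{27}{2} + 3 t$)
$-1218 + z{\left(-19,-23 \right)} L = -1218 + \left(- \frac{27}{2} + 3 \left(-19\right)\right) 918 = -1218 + \left(- \frac{27}{2} - 57\right) 918 = -1218 - 64719 = -65937$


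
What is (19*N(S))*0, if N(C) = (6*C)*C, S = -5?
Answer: 0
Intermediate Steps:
N(C) = 6*C**2
(19*N(S))*0 = (19*(6*(-5)**2))*0 = (19*(6*25))*0 = (19*150)*0 = 2850*0 = 0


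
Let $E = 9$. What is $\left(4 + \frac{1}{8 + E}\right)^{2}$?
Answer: $\frac{4761}{289} \approx 16.474$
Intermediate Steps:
$\left(4 + \frac{1}{8 + E}\right)^{2} = \left(4 + \frac{1}{8 + 9}\right)^{2} = \left(4 + \frac{1}{17}\right)^{2} = \left(\frac{69}{17}\right)^{2} = \frac{4761}{289}$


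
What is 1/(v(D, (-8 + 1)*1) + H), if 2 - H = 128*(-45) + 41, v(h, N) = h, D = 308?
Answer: 1/6029 ≈ 0.00016587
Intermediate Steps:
H = 5721 (H = 2 - (128*(-45) + 41) = 2 - (-5760 + 41) = 2 - 1*(-5719) = 2 + 5719 = 5721)
1/(v(D, (-8 + 1)*1) + H) = 1/(308 + 5721) = 1/6029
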